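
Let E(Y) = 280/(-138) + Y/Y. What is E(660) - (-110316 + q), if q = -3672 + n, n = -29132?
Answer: 9875209/69 ≈ 1.4312e+5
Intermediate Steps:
E(Y) = -71/69 (E(Y) = 280*(-1/138) + 1 = -140/69 + 1 = -71/69)
q = -32804 (q = -3672 - 29132 = -32804)
E(660) - (-110316 + q) = -71/69 - (-110316 - 32804) = -71/69 - 1*(-143120) = -71/69 + 143120 = 9875209/69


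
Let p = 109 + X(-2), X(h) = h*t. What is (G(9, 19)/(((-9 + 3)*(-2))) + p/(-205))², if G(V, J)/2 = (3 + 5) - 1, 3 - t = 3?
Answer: 609961/1512900 ≈ 0.40317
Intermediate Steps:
t = 0 (t = 3 - 1*3 = 3 - 3 = 0)
X(h) = 0 (X(h) = h*0 = 0)
G(V, J) = 14 (G(V, J) = 2*((3 + 5) - 1) = 2*(8 - 1) = 2*7 = 14)
p = 109 (p = 109 + 0 = 109)
(G(9, 19)/(((-9 + 3)*(-2))) + p/(-205))² = (14/(((-9 + 3)*(-2))) + 109/(-205))² = (14/((-6*(-2))) + 109*(-1/205))² = (14/12 - 109/205)² = (14*(1/12) - 109/205)² = (7/6 - 109/205)² = (781/1230)² = 609961/1512900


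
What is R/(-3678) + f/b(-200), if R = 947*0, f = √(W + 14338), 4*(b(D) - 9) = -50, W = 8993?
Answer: -2*√23331/7 ≈ -43.641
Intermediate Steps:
b(D) = -7/2 (b(D) = 9 + (¼)*(-50) = 9 - 25/2 = -7/2)
f = √23331 (f = √(8993 + 14338) = √23331 ≈ 152.74)
R = 0
R/(-3678) + f/b(-200) = 0/(-3678) + √23331/(-7/2) = 0*(-1/3678) + √23331*(-2/7) = 0 - 2*√23331/7 = -2*√23331/7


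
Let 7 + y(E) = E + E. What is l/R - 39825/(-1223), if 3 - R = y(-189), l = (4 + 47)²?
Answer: 18633123/474524 ≈ 39.267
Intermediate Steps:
l = 2601 (l = 51² = 2601)
y(E) = -7 + 2*E (y(E) = -7 + (E + E) = -7 + 2*E)
R = 388 (R = 3 - (-7 + 2*(-189)) = 3 - (-7 - 378) = 3 - 1*(-385) = 3 + 385 = 388)
l/R - 39825/(-1223) = 2601/388 - 39825/(-1223) = 2601*(1/388) - 39825*(-1/1223) = 2601/388 + 39825/1223 = 18633123/474524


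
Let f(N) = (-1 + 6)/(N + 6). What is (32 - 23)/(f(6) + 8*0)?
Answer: 108/5 ≈ 21.600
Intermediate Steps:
f(N) = 5/(6 + N)
(32 - 23)/(f(6) + 8*0) = (32 - 23)/(5/(6 + 6) + 8*0) = 9/(5/12 + 0) = 9/(5/12) = (12/5)*9 = 108/5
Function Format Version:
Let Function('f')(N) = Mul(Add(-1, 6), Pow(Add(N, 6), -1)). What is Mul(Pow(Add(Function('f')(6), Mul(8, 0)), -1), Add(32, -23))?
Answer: Rational(108, 5) ≈ 21.600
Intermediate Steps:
Function('f')(N) = Mul(5, Pow(Add(6, N), -1))
Mul(Pow(Add(Function('f')(6), Mul(8, 0)), -1), Add(32, -23)) = Mul(Pow(Add(Mul(5, Pow(Add(6, 6), -1)), Mul(8, 0)), -1), Add(32, -23)) = Mul(Pow(Add(Mul(5, Pow(12, -1)), 0), -1), 9) = Mul(Pow(Add(Mul(5, Rational(1, 12)), 0), -1), 9) = Mul(Pow(Add(Rational(5, 12), 0), -1), 9) = Mul(Pow(Rational(5, 12), -1), 9) = Mul(Rational(12, 5), 9) = Rational(108, 5)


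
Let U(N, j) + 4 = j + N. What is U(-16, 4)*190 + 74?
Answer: -2966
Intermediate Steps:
U(N, j) = -4 + N + j (U(N, j) = -4 + (j + N) = -4 + (N + j) = -4 + N + j)
U(-16, 4)*190 + 74 = (-4 - 16 + 4)*190 + 74 = -16*190 + 74 = -3040 + 74 = -2966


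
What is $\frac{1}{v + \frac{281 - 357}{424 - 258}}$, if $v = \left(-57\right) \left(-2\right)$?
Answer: $\frac{83}{9424} \approx 0.0088073$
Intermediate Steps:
$v = 114$
$\frac{1}{v + \frac{281 - 357}{424 - 258}} = \frac{1}{114 + \frac{281 - 357}{424 - 258}} = \frac{1}{114 - \frac{76}{166}} = \frac{1}{114 - \frac{38}{83}} = \frac{1}{\frac{9424}{83}} = \frac{83}{9424}$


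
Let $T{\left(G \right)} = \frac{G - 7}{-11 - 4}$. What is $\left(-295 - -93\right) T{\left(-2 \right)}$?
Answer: $- \frac{606}{5} \approx -121.2$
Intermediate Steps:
$T{\left(G \right)} = \frac{7}{15} - \frac{G}{15}$ ($T{\left(G \right)} = \frac{-7 + G}{-15} = \left(-7 + G\right) \left(- \frac{1}{15}\right) = \frac{7}{15} - \frac{G}{15}$)
$\left(-295 - -93\right) T{\left(-2 \right)} = \left(-295 - -93\right) \left(\frac{7}{15} - - \frac{2}{15}\right) = \left(-295 + \left(-117 + 210\right)\right) \left(\frac{7}{15} + \frac{2}{15}\right) = \left(-295 + 93\right) \frac{3}{5} = \left(-202\right) \frac{3}{5} = - \frac{606}{5}$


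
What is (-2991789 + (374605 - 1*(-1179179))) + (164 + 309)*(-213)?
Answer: -1538754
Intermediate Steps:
(-2991789 + (374605 - 1*(-1179179))) + (164 + 309)*(-213) = (-2991789 + (374605 + 1179179)) + 473*(-213) = (-2991789 + 1553784) - 100749 = -1438005 - 100749 = -1538754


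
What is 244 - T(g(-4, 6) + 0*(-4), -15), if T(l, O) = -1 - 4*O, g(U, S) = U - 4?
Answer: 185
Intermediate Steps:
g(U, S) = -4 + U
244 - T(g(-4, 6) + 0*(-4), -15) = 244 - (-1 - 4*(-15)) = 244 - (-1 + 60) = 244 - 1*59 = 244 - 59 = 185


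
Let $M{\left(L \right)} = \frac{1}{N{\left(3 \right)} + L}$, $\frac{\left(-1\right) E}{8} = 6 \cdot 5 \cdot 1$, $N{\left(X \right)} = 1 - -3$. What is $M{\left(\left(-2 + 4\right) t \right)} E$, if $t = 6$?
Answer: $-15$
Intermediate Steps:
$N{\left(X \right)} = 4$ ($N{\left(X \right)} = 1 + 3 = 4$)
$E = -240$ ($E = - 8 \cdot 6 \cdot 5 \cdot 1 = - 8 \cdot 30 \cdot 1 = \left(-8\right) 30 = -240$)
$M{\left(L \right)} = \frac{1}{4 + L}$
$M{\left(\left(-2 + 4\right) t \right)} E = \frac{1}{4 + \left(-2 + 4\right) 6} \left(-240\right) = \frac{1}{4 + 2 \cdot 6} \left(-240\right) = \frac{1}{4 + 12} \left(-240\right) = \frac{1}{16} \left(-240\right) = -15$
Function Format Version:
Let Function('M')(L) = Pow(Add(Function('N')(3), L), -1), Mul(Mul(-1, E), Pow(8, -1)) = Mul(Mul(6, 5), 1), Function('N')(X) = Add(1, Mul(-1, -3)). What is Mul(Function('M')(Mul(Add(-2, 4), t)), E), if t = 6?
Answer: -15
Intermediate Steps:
Function('N')(X) = 4 (Function('N')(X) = Add(1, 3) = 4)
E = -240 (E = Mul(-8, Mul(Mul(6, 5), 1)) = Mul(-8, Mul(30, 1)) = Mul(-8, 30) = -240)
Function('M')(L) = Pow(Add(4, L), -1)
Mul(Function('M')(Mul(Add(-2, 4), t)), E) = Mul(Pow(Add(4, Mul(Add(-2, 4), 6)), -1), -240) = Mul(Pow(Add(4, Mul(2, 6)), -1), -240) = Mul(Pow(Add(4, 12), -1), -240) = Mul(Pow(16, -1), -240) = Mul(Rational(1, 16), -240) = -15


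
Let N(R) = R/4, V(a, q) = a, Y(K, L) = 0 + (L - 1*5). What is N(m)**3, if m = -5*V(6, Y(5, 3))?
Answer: -3375/8 ≈ -421.88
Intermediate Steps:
Y(K, L) = -5 + L (Y(K, L) = 0 + (L - 5) = 0 + (-5 + L) = -5 + L)
m = -30 (m = -5*6 = -30)
N(R) = R/4 (N(R) = R*(1/4) = R/4)
N(m)**3 = ((1/4)*(-30))**3 = (-15/2)**3 = -3375/8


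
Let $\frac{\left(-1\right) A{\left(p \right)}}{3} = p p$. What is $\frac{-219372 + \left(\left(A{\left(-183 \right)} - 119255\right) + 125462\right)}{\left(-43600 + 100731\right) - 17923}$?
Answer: $- \frac{39204}{4901} \approx -7.9992$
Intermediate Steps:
$A{\left(p \right)} = - 3 p^{2}$ ($A{\left(p \right)} = - 3 p p = - 3 p^{2}$)
$\frac{-219372 + \left(\left(A{\left(-183 \right)} - 119255\right) + 125462\right)}{\left(-43600 + 100731\right) - 17923} = \frac{-219372 + \left(\left(- 3 \left(-183\right)^{2} - 119255\right) + 125462\right)}{\left(-43600 + 100731\right) - 17923} = \frac{-219372 + \left(\left(\left(-3\right) 33489 - 119255\right) + 125462\right)}{57131 - 17923} = \frac{-219372 + \left(\left(-100467 - 119255\right) + 125462\right)}{39208} = \left(-219372 + \left(-219722 + 125462\right)\right) \frac{1}{39208} = \left(-219372 - 94260\right) \frac{1}{39208} = \left(-313632\right) \frac{1}{39208} = - \frac{39204}{4901}$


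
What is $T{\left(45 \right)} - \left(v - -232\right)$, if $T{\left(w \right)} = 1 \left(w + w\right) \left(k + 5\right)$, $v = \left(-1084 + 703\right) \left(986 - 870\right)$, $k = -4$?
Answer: $44054$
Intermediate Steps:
$v = -44196$ ($v = \left(-381\right) 116 = -44196$)
$T{\left(w \right)} = 2 w$ ($T{\left(w \right)} = 1 \left(w + w\right) \left(-4 + 5\right) = 1 \cdot 2 w 1 = 2 w 1 = 2 w$)
$T{\left(45 \right)} - \left(v - -232\right) = 2 \cdot 45 - \left(-44196 - -232\right) = 90 - \left(-44196 + 232\right) = 90 - -43964 = 90 + 43964 = 44054$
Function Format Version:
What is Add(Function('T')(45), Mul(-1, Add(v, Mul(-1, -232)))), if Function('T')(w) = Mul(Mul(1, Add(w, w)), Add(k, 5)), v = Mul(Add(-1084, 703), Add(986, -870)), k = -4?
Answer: 44054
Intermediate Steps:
v = -44196 (v = Mul(-381, 116) = -44196)
Function('T')(w) = Mul(2, w) (Function('T')(w) = Mul(Mul(1, Add(w, w)), Add(-4, 5)) = Mul(Mul(1, Mul(2, w)), 1) = Mul(Mul(2, w), 1) = Mul(2, w))
Add(Function('T')(45), Mul(-1, Add(v, Mul(-1, -232)))) = Add(Mul(2, 45), Mul(-1, Add(-44196, Mul(-1, -232)))) = Add(90, Mul(-1, Add(-44196, 232))) = Add(90, Mul(-1, -43964)) = Add(90, 43964) = 44054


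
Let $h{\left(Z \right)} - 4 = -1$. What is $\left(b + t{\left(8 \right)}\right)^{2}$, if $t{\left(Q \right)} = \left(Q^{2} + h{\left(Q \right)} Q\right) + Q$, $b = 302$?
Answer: $158404$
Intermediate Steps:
$h{\left(Z \right)} = 3$ ($h{\left(Z \right)} = 4 - 1 = 3$)
$t{\left(Q \right)} = Q^{2} + 4 Q$ ($t{\left(Q \right)} = \left(Q^{2} + 3 Q\right) + Q = Q^{2} + 4 Q$)
$\left(b + t{\left(8 \right)}\right)^{2} = \left(302 + 8 \left(4 + 8\right)\right)^{2} = \left(302 + 8 \cdot 12\right)^{2} = \left(302 + 96\right)^{2} = 398^{2} = 158404$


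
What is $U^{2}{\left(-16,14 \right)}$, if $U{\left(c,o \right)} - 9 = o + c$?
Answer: $49$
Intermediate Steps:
$U{\left(c,o \right)} = 9 + c + o$ ($U{\left(c,o \right)} = 9 + \left(o + c\right) = 9 + \left(c + o\right) = 9 + c + o$)
$U^{2}{\left(-16,14 \right)} = \left(9 - 16 + 14\right)^{2} = 7^{2} = 49$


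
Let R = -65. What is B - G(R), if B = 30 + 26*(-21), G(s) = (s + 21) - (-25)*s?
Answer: 1153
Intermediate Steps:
G(s) = 21 + 26*s (G(s) = (21 + s) + 25*s = 21 + 26*s)
B = -516 (B = 30 - 546 = -516)
B - G(R) = -516 - (21 + 26*(-65)) = -516 - (21 - 1690) = -516 - 1*(-1669) = -516 + 1669 = 1153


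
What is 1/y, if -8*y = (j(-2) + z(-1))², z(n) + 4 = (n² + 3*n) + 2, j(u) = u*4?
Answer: -1/18 ≈ -0.055556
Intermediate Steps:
j(u) = 4*u
z(n) = -2 + n² + 3*n (z(n) = -4 + ((n² + 3*n) + 2) = -4 + (2 + n² + 3*n) = -2 + n² + 3*n)
y = -18 (y = -(4*(-2) + (-2 + (-1)² + 3*(-1)))²/8 = -(-8 + (-2 + 1 - 3))²/8 = -(-8 - 4)²/8 = -⅛*(-12)² = -⅛*144 = -18)
1/y = 1/(-18) = -1/18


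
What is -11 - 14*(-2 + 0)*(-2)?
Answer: -67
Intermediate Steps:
-11 - 14*(-2 + 0)*(-2) = -11 - (-28)*(-2) = -11 - 14*4 = -11 - 56 = -67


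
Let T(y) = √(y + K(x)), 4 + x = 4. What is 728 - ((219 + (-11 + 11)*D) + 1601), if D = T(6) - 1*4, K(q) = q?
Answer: -1092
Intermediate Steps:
x = 0 (x = -4 + 4 = 0)
T(y) = √y (T(y) = √(y + 0) = √y)
D = -4 + √6 (D = √6 - 1*4 = √6 - 4 = -4 + √6 ≈ -1.5505)
728 - ((219 + (-11 + 11)*D) + 1601) = 728 - ((219 + (-11 + 11)*(-4 + √6)) + 1601) = 728 - ((219 + 0*(-4 + √6)) + 1601) = 728 - ((219 + 0) + 1601) = 728 - (219 + 1601) = 728 - 1*1820 = 728 - 1820 = -1092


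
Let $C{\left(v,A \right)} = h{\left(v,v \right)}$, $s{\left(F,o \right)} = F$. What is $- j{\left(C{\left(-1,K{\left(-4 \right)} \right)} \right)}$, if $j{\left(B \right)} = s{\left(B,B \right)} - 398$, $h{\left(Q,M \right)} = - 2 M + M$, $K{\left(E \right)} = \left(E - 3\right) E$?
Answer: $397$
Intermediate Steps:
$K{\left(E \right)} = E \left(-3 + E\right)$ ($K{\left(E \right)} = \left(-3 + E\right) E = E \left(-3 + E\right)$)
$h{\left(Q,M \right)} = - M$
$C{\left(v,A \right)} = - v$
$j{\left(B \right)} = -398 + B$ ($j{\left(B \right)} = B - 398 = -398 + B$)
$- j{\left(C{\left(-1,K{\left(-4 \right)} \right)} \right)} = - (-398 - -1) = - (-398 + 1) = \left(-1\right) \left(-397\right) = 397$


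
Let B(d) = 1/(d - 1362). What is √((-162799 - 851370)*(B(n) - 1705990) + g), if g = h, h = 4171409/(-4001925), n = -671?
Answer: √4580991139693727464830245833698/1627182705 ≈ 1.3154e+6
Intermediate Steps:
B(d) = 1/(-1362 + d)
h = -4171409/4001925 (h = 4171409*(-1/4001925) = -4171409/4001925 ≈ -1.0424)
g = -4171409/4001925 ≈ -1.0424
√((-162799 - 851370)*(B(n) - 1705990) + g) = √((-162799 - 851370)*(1/(-1362 - 671) - 1705990) - 4171409/4001925) = √(-1014169*(1/(-2033) - 1705990) - 4171409/4001925) = √(-1014169*(-1/2033 - 1705990) - 4171409/4001925) = √(-1014169*(-3468277671/2033) - 4171409/4001925) = √(3517419697320399/2033 - 4171409/4001925) = √(14076449822190457293578/8135913525) = √4580991139693727464830245833698/1627182705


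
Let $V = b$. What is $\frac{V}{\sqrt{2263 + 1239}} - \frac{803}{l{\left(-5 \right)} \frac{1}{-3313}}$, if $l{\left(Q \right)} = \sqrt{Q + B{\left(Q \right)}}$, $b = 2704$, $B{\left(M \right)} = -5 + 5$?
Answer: $\frac{1352 \sqrt{3502}}{1751} - \frac{2660339 i \sqrt{5}}{5} \approx 45.693 - 1.1897 \cdot 10^{6} i$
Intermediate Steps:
$B{\left(M \right)} = 0$
$V = 2704$
$l{\left(Q \right)} = \sqrt{Q}$ ($l{\left(Q \right)} = \sqrt{Q + 0} = \sqrt{Q}$)
$\frac{V}{\sqrt{2263 + 1239}} - \frac{803}{l{\left(-5 \right)} \frac{1}{-3313}} = \frac{2704}{\sqrt{2263 + 1239}} - \frac{803}{\sqrt{-5} \frac{1}{-3313}} = \frac{2704}{\sqrt{3502}} - \frac{803}{i \sqrt{5} \left(- \frac{1}{3313}\right)} = 2704 \frac{\sqrt{3502}}{3502} - \frac{803}{\left(- \frac{1}{3313}\right) i \sqrt{5}} = \frac{1352 \sqrt{3502}}{1751} - 803 \frac{3313 i \sqrt{5}}{5} = \frac{1352 \sqrt{3502}}{1751} - \frac{2660339 i \sqrt{5}}{5}$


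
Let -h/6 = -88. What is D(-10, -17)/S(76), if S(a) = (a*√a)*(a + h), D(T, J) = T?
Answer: -5*√19/872176 ≈ -2.4989e-5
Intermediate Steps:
h = 528 (h = -6*(-88) = 528)
S(a) = a^(3/2)*(528 + a) (S(a) = (a*√a)*(a + 528) = a^(3/2)*(528 + a))
D(-10, -17)/S(76) = -10*√19/(2888*(528 + 76)) = -10*√19/1744352 = -5*√19/872176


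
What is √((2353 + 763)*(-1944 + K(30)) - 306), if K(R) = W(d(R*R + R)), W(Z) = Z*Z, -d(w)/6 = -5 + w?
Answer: 3*√10663836910 ≈ 3.0980e+5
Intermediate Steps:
d(w) = 30 - 6*w (d(w) = -6*(-5 + w) = 30 - 6*w)
W(Z) = Z²
K(R) = (30 - 6*R - 6*R²)² (K(R) = (30 - 6*(R*R + R))² = (30 - 6*(R² + R))² = (30 - 6*(R + R²))² = (30 + (-6*R - 6*R²))² = (30 - 6*R - 6*R²)²)
√((2353 + 763)*(-1944 + K(30)) - 306) = √((2353 + 763)*(-1944 + 36*(-5 + 30*(1 + 30))²) - 306) = √(3116*(-1944 + 36*(-5 + 30*31)²) - 306) = √(3116*(-1944 + 36*(-5 + 930)²) - 306) = √(3116*(-1944 + 36*925²) - 306) = √(3116*(-1944 + 36*855625) - 306) = √(3116*(-1944 + 30802500) - 306) = √(3116*30800556 - 306) = √(95974532496 - 306) = √95974532190 = 3*√10663836910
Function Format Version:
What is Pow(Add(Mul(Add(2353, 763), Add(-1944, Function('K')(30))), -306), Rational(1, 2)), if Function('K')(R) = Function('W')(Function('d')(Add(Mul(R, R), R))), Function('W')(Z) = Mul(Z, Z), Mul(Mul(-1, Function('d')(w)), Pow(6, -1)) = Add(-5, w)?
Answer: Mul(3, Pow(10663836910, Rational(1, 2))) ≈ 3.0980e+5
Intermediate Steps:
Function('d')(w) = Add(30, Mul(-6, w)) (Function('d')(w) = Mul(-6, Add(-5, w)) = Add(30, Mul(-6, w)))
Function('W')(Z) = Pow(Z, 2)
Function('K')(R) = Pow(Add(30, Mul(-6, R), Mul(-6, Pow(R, 2))), 2) (Function('K')(R) = Pow(Add(30, Mul(-6, Add(Mul(R, R), R))), 2) = Pow(Add(30, Mul(-6, Add(Pow(R, 2), R))), 2) = Pow(Add(30, Mul(-6, Add(R, Pow(R, 2)))), 2) = Pow(Add(30, Add(Mul(-6, R), Mul(-6, Pow(R, 2)))), 2) = Pow(Add(30, Mul(-6, R), Mul(-6, Pow(R, 2))), 2))
Pow(Add(Mul(Add(2353, 763), Add(-1944, Function('K')(30))), -306), Rational(1, 2)) = Pow(Add(Mul(Add(2353, 763), Add(-1944, Mul(36, Pow(Add(-5, Mul(30, Add(1, 30))), 2)))), -306), Rational(1, 2)) = Pow(Add(Mul(3116, Add(-1944, Mul(36, Pow(Add(-5, Mul(30, 31)), 2)))), -306), Rational(1, 2)) = Pow(Add(Mul(3116, Add(-1944, Mul(36, Pow(Add(-5, 930), 2)))), -306), Rational(1, 2)) = Pow(Add(Mul(3116, Add(-1944, Mul(36, Pow(925, 2)))), -306), Rational(1, 2)) = Pow(Add(Mul(3116, Add(-1944, Mul(36, 855625))), -306), Rational(1, 2)) = Pow(Add(Mul(3116, Add(-1944, 30802500)), -306), Rational(1, 2)) = Pow(Add(Mul(3116, 30800556), -306), Rational(1, 2)) = Pow(Add(95974532496, -306), Rational(1, 2)) = Pow(95974532190, Rational(1, 2)) = Mul(3, Pow(10663836910, Rational(1, 2)))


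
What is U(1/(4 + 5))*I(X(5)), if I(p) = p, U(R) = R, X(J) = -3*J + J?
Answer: -10/9 ≈ -1.1111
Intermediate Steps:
X(J) = -2*J
U(1/(4 + 5))*I(X(5)) = (-2*5)/(4 + 5) = -10/9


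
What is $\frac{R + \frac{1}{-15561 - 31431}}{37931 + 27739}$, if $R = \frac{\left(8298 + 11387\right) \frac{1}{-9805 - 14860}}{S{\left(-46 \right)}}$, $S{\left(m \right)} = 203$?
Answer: $- \frac{186008903}{3090281904531360} \approx -6.0192 \cdot 10^{-8}$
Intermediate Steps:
$R = - \frac{3937}{1001399}$ ($R = \frac{\left(8298 + 11387\right) \frac{1}{-9805 - 14860}}{203} = \frac{19685}{-24665} \cdot \frac{1}{203} = 19685 \left(- \frac{1}{24665}\right) \frac{1}{203} = \left(- \frac{3937}{4933}\right) \frac{1}{203} = - \frac{3937}{1001399} \approx -0.0039315$)
$\frac{R + \frac{1}{-15561 - 31431}}{37931 + 27739} = \frac{- \frac{3937}{1001399} + \frac{1}{-15561 - 31431}}{37931 + 27739} = \frac{- \frac{3937}{1001399} + \frac{1}{-46992}}{65670} = \left(- \frac{3937}{1001399} - \frac{1}{46992}\right) \frac{1}{65670} = \left(- \frac{186008903}{47057741808}\right) \frac{1}{65670} = - \frac{186008903}{3090281904531360}$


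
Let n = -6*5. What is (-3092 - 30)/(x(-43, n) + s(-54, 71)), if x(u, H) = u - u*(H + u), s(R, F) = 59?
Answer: 3122/3123 ≈ 0.99968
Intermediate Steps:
n = -30
x(u, H) = u - u*(H + u)
(-3092 - 30)/(x(-43, n) + s(-54, 71)) = (-3092 - 30)/(-43*(1 - 1*(-30) - 1*(-43)) + 59) = -3122/(-43*(1 + 30 + 43) + 59) = -3122/(-43*74 + 59) = -3122/(-3182 + 59) = -3122/(-3123) = -3122*(-1/3123) = 3122/3123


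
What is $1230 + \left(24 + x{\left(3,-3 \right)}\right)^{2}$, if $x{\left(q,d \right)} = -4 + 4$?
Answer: $1806$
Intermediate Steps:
$x{\left(q,d \right)} = 0$
$1230 + \left(24 + x{\left(3,-3 \right)}\right)^{2} = 1230 + \left(24 + 0\right)^{2} = 1230 + 24^{2} = 1230 + 576 = 1806$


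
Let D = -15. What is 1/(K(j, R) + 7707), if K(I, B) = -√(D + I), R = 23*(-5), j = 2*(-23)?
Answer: 7707/59397910 + I*√61/59397910 ≈ 0.00012975 + 1.3149e-7*I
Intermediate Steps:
j = -46
R = -115
K(I, B) = -√(-15 + I)
1/(K(j, R) + 7707) = 1/(-√(-15 - 46) + 7707) = 1/(-√(-61) + 7707) = 1/(-I*√61 + 7707) = 1/(7707 - I*√61)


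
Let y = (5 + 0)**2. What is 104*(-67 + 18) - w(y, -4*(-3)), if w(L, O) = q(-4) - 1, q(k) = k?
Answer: -5091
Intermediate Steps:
y = 25 (y = 5**2 = 25)
w(L, O) = -5 (w(L, O) = -4 - 1 = -5)
104*(-67 + 18) - w(y, -4*(-3)) = 104*(-67 + 18) - 1*(-5) = 104*(-49) + 5 = -5096 + 5 = -5091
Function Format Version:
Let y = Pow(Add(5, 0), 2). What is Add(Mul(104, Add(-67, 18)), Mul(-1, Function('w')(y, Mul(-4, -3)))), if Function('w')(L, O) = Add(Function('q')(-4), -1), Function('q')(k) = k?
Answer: -5091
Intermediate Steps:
y = 25 (y = Pow(5, 2) = 25)
Function('w')(L, O) = -5 (Function('w')(L, O) = Add(-4, -1) = -5)
Add(Mul(104, Add(-67, 18)), Mul(-1, Function('w')(y, Mul(-4, -3)))) = Add(Mul(104, Add(-67, 18)), Mul(-1, -5)) = Add(Mul(104, -49), 5) = Add(-5096, 5) = -5091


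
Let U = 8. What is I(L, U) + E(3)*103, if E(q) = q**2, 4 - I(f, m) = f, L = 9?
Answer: 922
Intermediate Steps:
I(f, m) = 4 - f
I(L, U) + E(3)*103 = (4 - 1*9) + 3**2*103 = (4 - 9) + 9*103 = -5 + 927 = 922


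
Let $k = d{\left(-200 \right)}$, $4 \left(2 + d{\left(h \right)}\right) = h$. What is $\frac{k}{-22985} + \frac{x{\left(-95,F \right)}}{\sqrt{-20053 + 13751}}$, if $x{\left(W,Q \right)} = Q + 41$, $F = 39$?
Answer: $\frac{52}{22985} - \frac{40 i \sqrt{6302}}{3151} \approx 0.0022623 - 1.0077 i$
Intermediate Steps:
$d{\left(h \right)} = -2 + \frac{h}{4}$
$x{\left(W,Q \right)} = 41 + Q$
$k = -52$ ($k = -2 + \frac{1}{4} \left(-200\right) = -2 - 50 = -52$)
$\frac{k}{-22985} + \frac{x{\left(-95,F \right)}}{\sqrt{-20053 + 13751}} = - \frac{52}{-22985} + \frac{41 + 39}{\sqrt{-20053 + 13751}} = \left(-52\right) \left(- \frac{1}{22985}\right) + \frac{80}{\sqrt{-6302}} = \frac{52}{22985} + \frac{80}{i \sqrt{6302}} = \frac{52}{22985} + 80 \left(- \frac{i \sqrt{6302}}{6302}\right) = \frac{52}{22985} - \frac{40 i \sqrt{6302}}{3151}$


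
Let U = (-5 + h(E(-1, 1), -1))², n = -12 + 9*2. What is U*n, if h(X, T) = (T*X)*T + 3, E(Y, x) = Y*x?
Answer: 54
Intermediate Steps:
h(X, T) = 3 + X*T² (h(X, T) = X*T² + 3 = 3 + X*T²)
n = 6 (n = -12 + 18 = 6)
U = 9 (U = (-5 + (3 - 1*1*(-1)²))² = (-5 + (3 - 1*1))² = (-5 + (3 - 1))² = (-5 + 2)² = (-3)² = 9)
U*n = 9*6 = 54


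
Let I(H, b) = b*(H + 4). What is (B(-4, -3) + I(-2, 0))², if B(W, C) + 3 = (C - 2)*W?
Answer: 289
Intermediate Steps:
B(W, C) = -3 + W*(-2 + C) (B(W, C) = -3 + (C - 2)*W = -3 + (-2 + C)*W = -3 + W*(-2 + C))
I(H, b) = b*(4 + H)
(B(-4, -3) + I(-2, 0))² = ((-3 - 2*(-4) - 3*(-4)) + 0*(4 - 2))² = ((-3 + 8 + 12) + 0*2)² = (17 + 0)² = 17² = 289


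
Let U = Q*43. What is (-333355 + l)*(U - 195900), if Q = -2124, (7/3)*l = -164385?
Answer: 811901460480/7 ≈ 1.1599e+11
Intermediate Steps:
l = -493155/7 (l = (3/7)*(-164385) = -493155/7 ≈ -70451.)
U = -91332 (U = -2124*43 = -91332)
(-333355 + l)*(U - 195900) = (-333355 - 493155/7)*(-91332 - 195900) = -2826640/7*(-287232) = 811901460480/7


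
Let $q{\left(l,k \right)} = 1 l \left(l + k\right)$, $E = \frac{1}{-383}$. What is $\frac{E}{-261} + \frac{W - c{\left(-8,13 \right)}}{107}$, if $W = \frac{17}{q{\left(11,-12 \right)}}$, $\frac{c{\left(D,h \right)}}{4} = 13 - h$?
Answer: $- \frac{1698194}{117656451} \approx -0.014434$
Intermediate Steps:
$c{\left(D,h \right)} = 52 - 4 h$ ($c{\left(D,h \right)} = 4 \left(13 - h\right) = 52 - 4 h$)
$E = - \frac{1}{383} \approx -0.002611$
$q{\left(l,k \right)} = l \left(k + l\right)$
$W = - \frac{17}{11}$ ($W = \frac{17}{11 \left(-12 + 11\right)} = \frac{17}{11 \left(-1\right)} = \frac{17}{-11} = 17 \left(- \frac{1}{11}\right) = - \frac{17}{11} \approx -1.5455$)
$\frac{E}{-261} + \frac{W - c{\left(-8,13 \right)}}{107} = - \frac{1}{383 \left(-261\right)} + \frac{- \frac{17}{11} - \left(52 - 52\right)}{107} = \left(- \frac{1}{383}\right) \left(- \frac{1}{261}\right) + \left(- \frac{17}{11} - \left(52 - 52\right)\right) \frac{1}{107} = \frac{1}{99963} + \left(- \frac{17}{11} - 0\right) \frac{1}{107} = \frac{1}{99963} + \left(- \frac{17}{11} + 0\right) \frac{1}{107} = \frac{1}{99963} - \frac{17}{1177} = - \frac{1698194}{117656451}$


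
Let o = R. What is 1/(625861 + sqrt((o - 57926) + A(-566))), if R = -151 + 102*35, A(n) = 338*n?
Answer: 625861/391702237136 - I*sqrt(245815)/391702237136 ≈ 1.5978e-6 - 1.2658e-9*I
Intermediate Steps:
R = 3419 (R = -151 + 3570 = 3419)
o = 3419
1/(625861 + sqrt((o - 57926) + A(-566))) = 1/(625861 + sqrt((3419 - 57926) + 338*(-566))) = 1/(625861 + sqrt(-54507 - 191308)) = 1/(625861 + sqrt(-245815)) = 1/(625861 + I*sqrt(245815))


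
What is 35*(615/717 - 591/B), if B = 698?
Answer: 64435/166822 ≈ 0.38625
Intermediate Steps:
35*(615/717 - 591/B) = 35*(615/717 - 591/698) = 35*(615*(1/717) - 591*1/698) = 35*(205/239 - 591/698) = 35*(1841/166822) = 64435/166822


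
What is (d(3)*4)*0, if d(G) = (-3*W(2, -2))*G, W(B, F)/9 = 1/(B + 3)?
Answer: 0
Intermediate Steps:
W(B, F) = 9/(3 + B) (W(B, F) = 9/(B + 3) = 9/(3 + B))
d(G) = -27*G/5 (d(G) = (-27/(3 + 2))*G = (-27/5)*G = (-3*9/5)*G = -27*G/5)
(d(3)*4)*0 = (-27/5*3*4)*0 = -81/5*4*0 = -324/5*0 = 0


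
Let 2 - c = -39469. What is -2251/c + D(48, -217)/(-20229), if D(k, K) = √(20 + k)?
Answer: -2251/39471 - 2*√17/20229 ≈ -0.057437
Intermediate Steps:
c = 39471 (c = 2 - 1*(-39469) = 2 + 39469 = 39471)
-2251/c + D(48, -217)/(-20229) = -2251/39471 + √(20 + 48)/(-20229) = -2251*1/39471 + √68*(-1/20229) = -2251/39471 + (2*√17)*(-1/20229) = -2251/39471 - 2*√17/20229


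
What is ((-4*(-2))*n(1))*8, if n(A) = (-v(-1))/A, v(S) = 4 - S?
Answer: -320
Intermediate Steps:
n(A) = -5/A (n(A) = (-(4 - 1*(-1)))/A = (-(4 + 1))/A = (-1*5)/A = -5/A)
((-4*(-2))*n(1))*8 = ((-4*(-2))*(-5/1))*8 = (8*(-5*1))*8 = (8*(-5))*8 = -40*8 = -320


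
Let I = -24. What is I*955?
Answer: -22920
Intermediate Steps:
I*955 = -24*955 = -22920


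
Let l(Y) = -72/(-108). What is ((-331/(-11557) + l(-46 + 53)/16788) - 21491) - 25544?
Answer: -13688511224291/291028374 ≈ -47035.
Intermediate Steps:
l(Y) = ⅔ (l(Y) = -72*(-1/108) = ⅔)
((-331/(-11557) + l(-46 + 53)/16788) - 21491) - 25544 = ((-331/(-11557) + (⅔)/16788) - 21491) - 25544 = ((-331*(-1/11557) + (⅔)*(1/16788)) - 21491) - 25544 = ((331/11557 + 1/25182) - 21491) - 25544 = (8346799/291028374 - 21491) - 25544 = -6254482438835/291028374 - 25544 = -13688511224291/291028374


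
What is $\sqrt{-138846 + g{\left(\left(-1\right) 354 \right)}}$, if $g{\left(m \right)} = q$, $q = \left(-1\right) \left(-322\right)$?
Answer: $2 i \sqrt{34631} \approx 372.19 i$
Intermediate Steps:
$q = 322$
$g{\left(m \right)} = 322$
$\sqrt{-138846 + g{\left(\left(-1\right) 354 \right)}} = \sqrt{-138846 + 322} = \sqrt{-138524} = 2 i \sqrt{34631}$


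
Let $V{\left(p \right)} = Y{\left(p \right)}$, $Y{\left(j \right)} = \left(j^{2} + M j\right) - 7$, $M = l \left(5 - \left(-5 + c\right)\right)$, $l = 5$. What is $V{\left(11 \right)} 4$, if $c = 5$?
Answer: $1556$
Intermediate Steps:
$M = 25$ ($M = 5 \left(5 + \left(5 - 5\right)\right) = 5 \left(5 + 0\right) = 5 \cdot 5 = 25$)
$Y{\left(j \right)} = -7 + j^{2} + 25 j$ ($Y{\left(j \right)} = \left(j^{2} + 25 j\right) - 7 = -7 + j^{2} + 25 j$)
$V{\left(p \right)} = -7 + p^{2} + 25 p$
$V{\left(11 \right)} 4 = \left(-7 + 11^{2} + 25 \cdot 11\right) 4 = \left(-7 + 121 + 275\right) 4 = 389 \cdot 4 = 1556$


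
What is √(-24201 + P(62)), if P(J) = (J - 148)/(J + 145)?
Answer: 31*I*√119899/69 ≈ 155.57*I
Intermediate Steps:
P(J) = (-148 + J)/(145 + J)
√(-24201 + P(62)) = √(-24201 + (-148 + 62)/(145 + 62)) = √(-24201 - 86/207) = √(-5009693/207) = 31*I*√119899/69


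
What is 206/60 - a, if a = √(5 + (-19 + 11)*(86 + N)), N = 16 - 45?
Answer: 103/30 - I*√451 ≈ 3.4333 - 21.237*I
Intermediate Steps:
N = -29
a = I*√451 (a = √(5 + (-19 + 11)*(86 - 29)) = √(5 - 8*57) = √(5 - 456) = √(-451) = I*√451 ≈ 21.237*I)
206/60 - a = 206/60 - I*√451 = 206*(1/60) - I*√451 = 103/30 - I*√451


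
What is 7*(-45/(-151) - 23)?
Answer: -23996/151 ≈ -158.91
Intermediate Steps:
7*(-45/(-151) - 23) = 7*(-45*(-1/151) - 23) = 7*(45/151 - 23) = 7*(-3428/151) = -23996/151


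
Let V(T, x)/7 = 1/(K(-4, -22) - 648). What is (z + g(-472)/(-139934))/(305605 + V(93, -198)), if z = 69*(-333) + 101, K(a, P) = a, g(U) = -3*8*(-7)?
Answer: -1043568494752/13941236313051 ≈ -0.074855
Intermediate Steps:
g(U) = 168 (g(U) = -24*(-7) = 168)
z = -22876 (z = -22977 + 101 = -22876)
V(T, x) = -7/652 (V(T, x) = 7/(-4 - 648) = 7/(-652) = 7*(-1/652) = -7/652)
(z + g(-472)/(-139934))/(305605 + V(93, -198)) = (-22876 + 168/(-139934))/(305605 - 7/652) = (-22876 + 168*(-1/139934))/(199254453/652) = (-22876 - 84/69967)*(652/199254453) = -1600565176/69967*652/199254453 = -1043568494752/13941236313051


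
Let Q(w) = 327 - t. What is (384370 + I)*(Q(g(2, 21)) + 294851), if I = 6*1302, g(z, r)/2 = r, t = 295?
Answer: 115647804706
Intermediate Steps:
g(z, r) = 2*r
Q(w) = 32 (Q(w) = 327 - 1*295 = 327 - 295 = 32)
I = 7812
(384370 + I)*(Q(g(2, 21)) + 294851) = (384370 + 7812)*(32 + 294851) = 392182*294883 = 115647804706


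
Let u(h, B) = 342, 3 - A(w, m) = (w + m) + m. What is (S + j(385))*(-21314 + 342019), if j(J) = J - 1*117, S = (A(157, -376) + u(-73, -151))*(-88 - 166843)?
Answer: -50323384024760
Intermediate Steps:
A(w, m) = 3 - w - 2*m (A(w, m) = 3 - ((w + m) + m) = 3 - ((m + w) + m) = 3 - (w + 2*m) = 3 + (-w - 2*m) = 3 - w - 2*m)
S = -156915140 (S = ((3 - 1*157 - 2*(-376)) + 342)*(-88 - 166843) = ((3 - 157 + 752) + 342)*(-166931) = (598 + 342)*(-166931) = 940*(-166931) = -156915140)
j(J) = -117 + J (j(J) = J - 117 = -117 + J)
(S + j(385))*(-21314 + 342019) = (-156915140 + (-117 + 385))*(-21314 + 342019) = (-156915140 + 268)*320705 = -156914872*320705 = -50323384024760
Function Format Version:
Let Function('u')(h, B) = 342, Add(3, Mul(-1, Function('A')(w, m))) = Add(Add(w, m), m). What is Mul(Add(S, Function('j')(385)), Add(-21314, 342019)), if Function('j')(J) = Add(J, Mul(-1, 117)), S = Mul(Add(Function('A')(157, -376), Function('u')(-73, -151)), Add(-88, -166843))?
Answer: -50323384024760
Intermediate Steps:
Function('A')(w, m) = Add(3, Mul(-1, w), Mul(-2, m)) (Function('A')(w, m) = Add(3, Mul(-1, Add(Add(w, m), m))) = Add(3, Mul(-1, Add(Add(m, w), m))) = Add(3, Mul(-1, Add(w, Mul(2, m)))) = Add(3, Add(Mul(-1, w), Mul(-2, m))) = Add(3, Mul(-1, w), Mul(-2, m)))
S = -156915140 (S = Mul(Add(Add(3, Mul(-1, 157), Mul(-2, -376)), 342), Add(-88, -166843)) = Mul(Add(Add(3, -157, 752), 342), -166931) = Mul(Add(598, 342), -166931) = Mul(940, -166931) = -156915140)
Function('j')(J) = Add(-117, J) (Function('j')(J) = Add(J, -117) = Add(-117, J))
Mul(Add(S, Function('j')(385)), Add(-21314, 342019)) = Mul(Add(-156915140, Add(-117, 385)), Add(-21314, 342019)) = Mul(Add(-156915140, 268), 320705) = Mul(-156914872, 320705) = -50323384024760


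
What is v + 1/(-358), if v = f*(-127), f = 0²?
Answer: -1/358 ≈ -0.0027933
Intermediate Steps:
f = 0
v = 0 (v = 0*(-127) = 0)
v + 1/(-358) = 0 + 1/(-358) = 0 - 1/358 = -1/358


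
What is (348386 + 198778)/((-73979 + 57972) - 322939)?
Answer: -91194/56491 ≈ -1.6143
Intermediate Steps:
(348386 + 198778)/((-73979 + 57972) - 322939) = 547164/(-16007 - 322939) = 547164/(-338946) = 547164*(-1/338946) = -91194/56491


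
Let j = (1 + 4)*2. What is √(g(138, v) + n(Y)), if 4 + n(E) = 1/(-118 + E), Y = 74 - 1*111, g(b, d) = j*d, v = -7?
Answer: I*√1778005/155 ≈ 8.6027*I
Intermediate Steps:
j = 10 (j = 5*2 = 10)
g(b, d) = 10*d
Y = -37 (Y = 74 - 111 = -37)
n(E) = -4 + 1/(-118 + E)
√(g(138, v) + n(Y)) = √(10*(-7) + (473 - 4*(-37))/(-118 - 37)) = √(-70 + (473 + 148)/(-155)) = √(-70 - 1/155*621) = √(-70 - 621/155) = √(-11471/155) = I*√1778005/155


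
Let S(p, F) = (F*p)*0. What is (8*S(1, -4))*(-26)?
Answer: 0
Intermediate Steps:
S(p, F) = 0
(8*S(1, -4))*(-26) = (8*0)*(-26) = 0*(-26) = 0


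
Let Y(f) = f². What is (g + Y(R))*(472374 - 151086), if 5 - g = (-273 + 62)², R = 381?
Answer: 32336030760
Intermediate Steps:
g = -44516 (g = 5 - (-273 + 62)² = 5 - 1*(-211)² = 5 - 1*44521 = 5 - 44521 = -44516)
(g + Y(R))*(472374 - 151086) = (-44516 + 381²)*(472374 - 151086) = (-44516 + 145161)*321288 = 100645*321288 = 32336030760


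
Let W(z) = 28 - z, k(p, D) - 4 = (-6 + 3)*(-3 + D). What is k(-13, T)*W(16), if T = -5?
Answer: 336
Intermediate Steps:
k(p, D) = 13 - 3*D (k(p, D) = 4 + (-6 + 3)*(-3 + D) = 4 - 3*(-3 + D) = 4 + (9 - 3*D) = 13 - 3*D)
k(-13, T)*W(16) = (13 - 3*(-5))*(28 - 1*16) = (13 + 15)*(28 - 16) = 28*12 = 336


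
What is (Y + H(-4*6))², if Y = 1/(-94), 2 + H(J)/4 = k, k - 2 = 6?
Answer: 5085025/8836 ≈ 575.49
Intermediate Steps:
k = 8 (k = 2 + 6 = 8)
H(J) = 24 (H(J) = -8 + 4*8 = -8 + 32 = 24)
Y = -1/94 ≈ -0.010638
(Y + H(-4*6))² = (-1/94 + 24)² = (2255/94)² = 5085025/8836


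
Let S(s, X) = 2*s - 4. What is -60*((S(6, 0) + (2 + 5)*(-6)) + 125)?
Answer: -5460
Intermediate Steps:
S(s, X) = -4 + 2*s
-60*((S(6, 0) + (2 + 5)*(-6)) + 125) = -60*(((-4 + 2*6) + (2 + 5)*(-6)) + 125) = -60*(((-4 + 12) + 7*(-6)) + 125) = -60*((8 - 42) + 125) = -60*(-34 + 125) = -60*91 = -5460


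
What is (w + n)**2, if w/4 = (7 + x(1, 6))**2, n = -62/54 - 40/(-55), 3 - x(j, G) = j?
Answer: 9235786609/88209 ≈ 1.0470e+5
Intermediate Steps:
x(j, G) = 3 - j
n = -125/297 (n = -62*1/54 - 40*(-1/55) = -31/27 + 8/11 = -125/297 ≈ -0.42088)
w = 324 (w = 4*(7 + (3 - 1*1))**2 = 4*(7 + (3 - 1))**2 = 4*(7 + 2)**2 = 4*9**2 = 4*81 = 324)
(w + n)**2 = (324 - 125/297)**2 = (96103/297)**2 = 9235786609/88209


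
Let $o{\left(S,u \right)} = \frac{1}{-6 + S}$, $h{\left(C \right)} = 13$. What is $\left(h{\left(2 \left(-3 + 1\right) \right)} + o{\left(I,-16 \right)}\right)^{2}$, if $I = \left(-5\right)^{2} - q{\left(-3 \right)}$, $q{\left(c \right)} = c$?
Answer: $\frac{82369}{484} \approx 170.18$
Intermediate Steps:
$I = 28$ ($I = \left(-5\right)^{2} - -3 = 25 + 3 = 28$)
$\left(h{\left(2 \left(-3 + 1\right) \right)} + o{\left(I,-16 \right)}\right)^{2} = \left(13 + \frac{1}{-6 + 28}\right)^{2} = \left(13 + \frac{1}{22}\right)^{2} = \left(\frac{287}{22}\right)^{2} = \frac{82369}{484}$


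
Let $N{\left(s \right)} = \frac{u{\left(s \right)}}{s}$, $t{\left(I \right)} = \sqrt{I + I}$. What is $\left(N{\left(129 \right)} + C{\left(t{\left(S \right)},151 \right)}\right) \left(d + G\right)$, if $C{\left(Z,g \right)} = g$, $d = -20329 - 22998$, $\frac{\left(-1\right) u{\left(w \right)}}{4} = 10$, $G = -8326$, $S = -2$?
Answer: $- \frac{1004082667}{129} \approx -7.7836 \cdot 10^{6}$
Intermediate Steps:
$u{\left(w \right)} = -40$ ($u{\left(w \right)} = \left(-4\right) 10 = -40$)
$d = -43327$
$t{\left(I \right)} = \sqrt{2} \sqrt{I}$ ($t{\left(I \right)} = \sqrt{2 I} = \sqrt{2} \sqrt{I}$)
$N{\left(s \right)} = - \frac{40}{s}$
$\left(N{\left(129 \right)} + C{\left(t{\left(S \right)},151 \right)}\right) \left(d + G\right) = \left(- \frac{40}{129} + 151\right) \left(-43327 - 8326\right) = \left(\left(-40\right) \frac{1}{129} + 151\right) \left(-51653\right) = \left(- \frac{40}{129} + 151\right) \left(-51653\right) = \frac{19439}{129} \left(-51653\right) = - \frac{1004082667}{129}$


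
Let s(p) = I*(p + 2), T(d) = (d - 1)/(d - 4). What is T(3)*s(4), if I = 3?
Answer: -36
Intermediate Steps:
T(d) = (-1 + d)/(-4 + d)
s(p) = 6 + 3*p (s(p) = 3*(p + 2) = 3*(2 + p) = 6 + 3*p)
T(3)*s(4) = ((-1 + 3)/(-4 + 3))*(6 + 3*4) = (2/(-1))*(6 + 12) = -1*2*18 = -2*18 = -36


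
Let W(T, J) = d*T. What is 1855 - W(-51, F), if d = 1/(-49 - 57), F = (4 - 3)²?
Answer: 196579/106 ≈ 1854.5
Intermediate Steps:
F = 1 (F = 1² = 1)
d = -1/106 (d = 1/(-106) = -1/106 ≈ -0.0094340)
W(T, J) = -T/106
1855 - W(-51, F) = 1855 - (-1)*(-51)/106 = 1855 - 1*51/106 = 1855 - 51/106 = 196579/106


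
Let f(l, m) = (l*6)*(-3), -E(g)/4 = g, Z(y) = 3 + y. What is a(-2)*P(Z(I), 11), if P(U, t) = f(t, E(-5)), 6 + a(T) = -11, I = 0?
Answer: 3366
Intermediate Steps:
a(T) = -17 (a(T) = -6 - 11 = -17)
E(g) = -4*g
f(l, m) = -18*l (f(l, m) = (6*l)*(-3) = -18*l)
P(U, t) = -18*t
a(-2)*P(Z(I), 11) = -(-306)*11 = -17*(-198) = 3366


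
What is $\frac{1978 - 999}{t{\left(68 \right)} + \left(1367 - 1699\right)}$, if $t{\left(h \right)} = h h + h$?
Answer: $\frac{979}{4360} \approx 0.22454$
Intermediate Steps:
$t{\left(h \right)} = h + h^{2}$ ($t{\left(h \right)} = h^{2} + h = h + h^{2}$)
$\frac{1978 - 999}{t{\left(68 \right)} + \left(1367 - 1699\right)} = \frac{1978 - 999}{68 \left(1 + 68\right) + \left(1367 - 1699\right)} = \frac{979}{68 \cdot 69 + \left(1367 - 1699\right)} = \frac{979}{4692 - 332} = \frac{979}{4360}$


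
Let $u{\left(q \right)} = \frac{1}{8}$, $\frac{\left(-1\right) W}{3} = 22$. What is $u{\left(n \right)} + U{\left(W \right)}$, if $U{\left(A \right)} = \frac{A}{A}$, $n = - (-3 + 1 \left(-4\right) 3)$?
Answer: $\frac{9}{8} \approx 1.125$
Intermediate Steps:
$W = -66$ ($W = \left(-3\right) 22 = -66$)
$n = 15$ ($n = - (-3 - 12) = \left(-1\right) \left(-15\right) = 15$)
$U{\left(A \right)} = 1$
$u{\left(q \right)} = \frac{1}{8}$
$u{\left(n \right)} + U{\left(W \right)} = \frac{1}{8} + 1 = \frac{9}{8}$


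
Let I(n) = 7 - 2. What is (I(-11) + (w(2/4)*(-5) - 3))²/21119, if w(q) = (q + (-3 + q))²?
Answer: 324/21119 ≈ 0.015342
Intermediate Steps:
I(n) = 5
w(q) = (-3 + 2*q)²
(I(-11) + (w(2/4)*(-5) - 3))²/21119 = (5 + ((-3 + 2*(2/4))²*(-5) - 3))²/21119 = (5 + ((-3 + 2*(2*(¼)))²*(-5) - 3))²*(1/21119) = (5 + ((-3 + 2*(½))²*(-5) - 3))²*(1/21119) = (5 + ((-3 + 1)²*(-5) - 3))²*(1/21119) = (5 + ((-2)²*(-5) - 3))²*(1/21119) = (5 + (4*(-5) - 3))²*(1/21119) = (5 + (-20 - 3))²*(1/21119) = (5 - 23)²*(1/21119) = (-18)²*(1/21119) = 324*(1/21119) = 324/21119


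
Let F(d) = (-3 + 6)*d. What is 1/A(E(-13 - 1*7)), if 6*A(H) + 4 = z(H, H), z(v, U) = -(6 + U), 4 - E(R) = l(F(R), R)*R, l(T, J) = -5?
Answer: 3/43 ≈ 0.069767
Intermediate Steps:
F(d) = 3*d
E(R) = 4 + 5*R (E(R) = 4 - (-5)*R = 4 + 5*R)
z(v, U) = -6 - U
A(H) = -5/3 - H/6 (A(H) = -2/3 + (-6 - H)/6 = -2/3 + (-1 - H/6) = -5/3 - H/6)
1/A(E(-13 - 1*7)) = 1/(-5/3 - (4 + 5*(-13 - 1*7))/6) = 1/(-5/3 - (4 + 5*(-13 - 7))/6) = 1/(-5/3 - (4 + 5*(-20))/6) = 1/(-5/3 - (4 - 100)/6) = 1/(-5/3 - 1/6*(-96)) = 1/(-5/3 + 16) = 1/(43/3) = 3/43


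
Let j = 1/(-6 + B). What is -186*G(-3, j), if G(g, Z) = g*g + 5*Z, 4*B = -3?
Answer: -13826/9 ≈ -1536.2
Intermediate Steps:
B = -¾ (B = (¼)*(-3) = -¾ ≈ -0.75000)
j = -4/27 (j = 1/(-6 - ¾) = 1/(-27/4) = -4/27 ≈ -0.14815)
G(g, Z) = g² + 5*Z
-186*G(-3, j) = -186*((-3)² + 5*(-4/27)) = -186*(9 - 20/27) = -186*223/27 = -13826/9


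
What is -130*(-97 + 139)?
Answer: -5460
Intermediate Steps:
-130*(-97 + 139) = -130*42 = -5460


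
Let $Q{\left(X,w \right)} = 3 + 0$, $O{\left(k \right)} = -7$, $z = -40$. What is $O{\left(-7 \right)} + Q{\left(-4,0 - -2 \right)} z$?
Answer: $-127$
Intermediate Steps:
$Q{\left(X,w \right)} = 3$
$O{\left(-7 \right)} + Q{\left(-4,0 - -2 \right)} z = -7 + 3 \left(-40\right) = -7 - 120 = -127$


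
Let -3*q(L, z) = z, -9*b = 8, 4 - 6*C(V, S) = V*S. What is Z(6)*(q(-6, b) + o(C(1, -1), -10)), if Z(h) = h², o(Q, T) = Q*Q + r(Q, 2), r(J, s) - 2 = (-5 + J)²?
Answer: 2198/3 ≈ 732.67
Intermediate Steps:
C(V, S) = ⅔ - S*V/6 (C(V, S) = ⅔ - V*S/6 = ⅔ - S*V/6)
b = -8/9 (b = -⅑*8 = -8/9 ≈ -0.88889)
r(J, s) = 2 + (-5 + J)²
o(Q, T) = 2 + Q² + (-5 + Q)² (o(Q, T) = Q*Q + (2 + (-5 + Q)²) = Q² + (2 + (-5 + Q)²) = 2 + Q² + (-5 + Q)²)
q(L, z) = -z/3
Z(6)*(q(-6, b) + o(C(1, -1), -10)) = 6²*(-⅓*(-8/9) + (2 + (⅔ - ⅙*(-1)*1)² + (-5 + (⅔ - ⅙*(-1)*1))²)) = 36*(8/27 + (2 + (⅔ + ⅙)² + (-5 + (⅔ + ⅙))²)) = 36*(8/27 + (2 + (⅚)² + (-5 + ⅚)²)) = 36*(8/27 + (2 + 25/36 + (-25/6)²)) = 36*(8/27 + (2 + 25/36 + 625/36)) = 36*(8/27 + 361/18) = 36*(1099/54) = 2198/3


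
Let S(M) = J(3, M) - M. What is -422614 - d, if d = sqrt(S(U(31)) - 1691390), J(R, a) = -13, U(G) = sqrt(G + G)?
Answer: -422614 - I*sqrt(1691403 + sqrt(62)) ≈ -4.2261e+5 - 1300.5*I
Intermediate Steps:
U(G) = sqrt(2)*sqrt(G) (U(G) = sqrt(2*G) = sqrt(2)*sqrt(G))
S(M) = -13 - M
d = sqrt(-1691403 - sqrt(62)) (d = sqrt((-13 - sqrt(2)*sqrt(31)) - 1691390) = sqrt((-13 - sqrt(62)) - 1691390) = sqrt(-1691403 - sqrt(62)) ≈ 1300.5*I)
-422614 - d = -422614 - sqrt(-1691403 - sqrt(62))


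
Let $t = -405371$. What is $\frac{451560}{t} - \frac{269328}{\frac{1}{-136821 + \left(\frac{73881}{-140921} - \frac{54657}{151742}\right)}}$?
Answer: $\frac{159713370422087300682312864}{4334152626532861} \approx 3.685 \cdot 10^{10}$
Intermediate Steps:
$\frac{451560}{t} - \frac{269328}{\frac{1}{-136821 + \left(\frac{73881}{-140921} - \frac{54657}{151742}\right)}} = \frac{451560}{-405371} - \frac{269328}{\frac{1}{-136821 + \left(\frac{73881}{-140921} - \frac{54657}{151742}\right)}} = 451560 \left(- \frac{1}{405371}\right) - \frac{269328}{\frac{1}{-136821 + \left(73881 \left(- \frac{1}{140921}\right) - \frac{54657}{151742}\right)}} = - \frac{451560}{405371} - \frac{269328}{\frac{1}{-136821 - \frac{18913169799}{21383634382}}} = - \frac{451560}{405371} - \frac{269328}{\frac{1}{- \frac{2925749152949421}{21383634382}}} = - \frac{451560}{405371} - \frac{269328}{- \frac{21383634382}{2925749152949421}} = - \frac{451560}{405371} - - \frac{393993083932780829544}{10691817191} = - \frac{451560}{405371} + \frac{393993083932780829544}{10691817191} = \frac{159713370422087300682312864}{4334152626532861}$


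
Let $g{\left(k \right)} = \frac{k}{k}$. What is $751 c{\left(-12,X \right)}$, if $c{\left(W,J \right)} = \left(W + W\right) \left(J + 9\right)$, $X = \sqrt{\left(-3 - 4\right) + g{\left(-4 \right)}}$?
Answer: $-162216 - 18024 i \sqrt{6} \approx -1.6222 \cdot 10^{5} - 44150.0 i$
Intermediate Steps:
$g{\left(k \right)} = 1$
$X = i \sqrt{6}$ ($X = \sqrt{\left(-3 - 4\right) + 1} = \sqrt{-7 + 1} = \sqrt{-6} = i \sqrt{6} \approx 2.4495 i$)
$c{\left(W,J \right)} = 2 W \left(9 + J\right)$
$751 c{\left(-12,X \right)} = 751 \cdot 2 \left(-12\right) \left(9 + i \sqrt{6}\right) = 751 \left(-216 - 24 i \sqrt{6}\right) = -162216 - 18024 i \sqrt{6}$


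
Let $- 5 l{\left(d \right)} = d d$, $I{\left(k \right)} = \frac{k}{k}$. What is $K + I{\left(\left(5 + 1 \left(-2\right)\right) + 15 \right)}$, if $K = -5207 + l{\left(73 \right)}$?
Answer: $- \frac{31359}{5} \approx -6271.8$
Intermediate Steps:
$I{\left(k \right)} = 1$
$l{\left(d \right)} = - \frac{d^{2}}{5}$ ($l{\left(d \right)} = - \frac{d d}{5} = - \frac{d^{2}}{5}$)
$K = - \frac{31364}{5}$ ($K = -5207 - \frac{73^{2}}{5} = -5207 - \frac{5329}{5} = - \frac{31364}{5} \approx -6272.8$)
$K + I{\left(\left(5 + 1 \left(-2\right)\right) + 15 \right)} = - \frac{31364}{5} + 1 = - \frac{31359}{5}$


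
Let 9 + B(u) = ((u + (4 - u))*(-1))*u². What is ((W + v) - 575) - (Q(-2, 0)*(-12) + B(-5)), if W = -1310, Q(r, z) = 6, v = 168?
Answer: -1536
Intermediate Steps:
B(u) = -9 - 4*u² (B(u) = -9 + ((u + (4 - u))*(-1))*u² = -9 + (4*(-1))*u² = -9 - 4*u²)
((W + v) - 575) - (Q(-2, 0)*(-12) + B(-5)) = ((-1310 + 168) - 575) - (6*(-12) + (-9 - 4*(-5)²)) = (-1142 - 575) - (-72 + (-9 - 4*25)) = -1717 - (-72 + (-9 - 100)) = -1717 - (-72 - 109) = -1717 - 1*(-181) = -1717 + 181 = -1536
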